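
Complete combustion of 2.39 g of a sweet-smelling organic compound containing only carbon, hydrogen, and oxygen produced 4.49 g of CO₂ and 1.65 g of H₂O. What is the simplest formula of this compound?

C5H9O3

mol C = 4.49 g CO₂ ÷ 44.009 g/mol = 0.1020 mol
mol H = 2 × 1.65 g H₂O ÷ 18.015 g/mol = 0.1832 mol
mass O = 2.39 − (1.225 + 0.1846) = 0.9799 g → mol O = 0.9799 ÷ 15.999 = 0.06125 mol
Divide by the smallest (0.06125 mol): C 1.666, H 2.991, O 1.000
Multiplying each by 3 gives whole numbers: C 5.00, H 8.97, O 3.00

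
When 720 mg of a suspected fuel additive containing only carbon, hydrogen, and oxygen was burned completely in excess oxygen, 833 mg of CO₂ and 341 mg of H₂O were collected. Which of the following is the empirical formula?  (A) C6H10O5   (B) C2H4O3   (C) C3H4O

mol C = 0.833 g CO₂ ÷ 44.009 g/mol = 0.01893 mol
mol H = 2 × 0.341 g H₂O ÷ 18.015 g/mol = 0.03786 mol
mass O = 0.720 − (0.2273 + 0.03816) = 0.4545 g → mol O = 0.4545 ÷ 15.999 = 0.02841 mol
Divide by the smallest (0.01893 mol): C 1.000, H 2.000, O 1.501
Multiplying each by 2 gives whole numbers: C 2.00, H 4.00, O 3.00

(B) C2H4O3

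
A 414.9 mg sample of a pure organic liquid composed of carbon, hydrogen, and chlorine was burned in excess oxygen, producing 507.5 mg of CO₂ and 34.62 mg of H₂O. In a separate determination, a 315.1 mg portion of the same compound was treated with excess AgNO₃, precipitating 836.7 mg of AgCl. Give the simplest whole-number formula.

mol C = 0.5075 g CO₂ ÷ 44.009 g/mol = 0.011532 mol
mol H = 2 × 0.03462 g H₂O ÷ 18.015 g/mol = 0.0038435 mol
From the AgCl data: mol Cl per gram of compound = (0.8367 ÷ 143.318) ÷ 0.3151 = 0.018528 mol/g, so in the 0.4149 g combustion sample mol Cl = 0.0076871 mol
Divide by the smallest (0.0038435 mol): C 3.000, H 1.000, Cl 2.000

C3HCl2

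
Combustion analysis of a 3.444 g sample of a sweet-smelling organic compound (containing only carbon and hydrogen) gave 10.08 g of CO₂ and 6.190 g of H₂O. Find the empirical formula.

CH3

mol C = 10.08 g CO₂ ÷ 44.009 g/mol = 0.22904 mol
mol H = 2 × 6.190 g H₂O ÷ 18.015 g/mol = 0.68721 mol
Divide by the smallest (0.22904 mol): C 1.000, H 3.000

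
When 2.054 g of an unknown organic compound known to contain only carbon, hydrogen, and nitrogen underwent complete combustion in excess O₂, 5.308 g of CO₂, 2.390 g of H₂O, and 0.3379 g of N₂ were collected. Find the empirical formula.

mol C = 5.308 g CO₂ ÷ 44.009 g/mol = 0.12061 mol
mol H = 2 × 2.390 g H₂O ÷ 18.015 g/mol = 0.26533 mol
mol N = 2 × 0.3379 g N₂ ÷ 28.014 g/mol = 0.024124 mol
Divide by the smallest (0.024124 mol): C 5.000, H 10.999, N 1.000

C5H11N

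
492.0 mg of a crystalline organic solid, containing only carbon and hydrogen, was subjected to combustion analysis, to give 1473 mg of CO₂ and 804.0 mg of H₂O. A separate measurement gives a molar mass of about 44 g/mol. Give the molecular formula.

C3H8

mol C = 1.473 g CO₂ ÷ 44.009 g/mol = 0.033470 mol
mol H = 2 × 0.8040 g H₂O ÷ 18.015 g/mol = 0.089259 mol
Divide by the smallest (0.033470 mol): C 1.000, H 2.667
Multiplying each by 3 gives whole numbers: C 3.00, H 8.00
Empirical formula: C3H8
Empirical-formula mass = 44.10 g/mol; 44 ÷ 44.10 ≈ 1, so the molecular formula is C3H8.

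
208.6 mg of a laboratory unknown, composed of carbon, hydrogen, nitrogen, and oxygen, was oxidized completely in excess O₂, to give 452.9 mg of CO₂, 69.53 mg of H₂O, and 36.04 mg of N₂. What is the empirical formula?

C4H3NO

mol C = 0.4529 g CO₂ ÷ 44.009 g/mol = 0.010291 mol
mol H = 2 × 0.06953 g H₂O ÷ 18.015 g/mol = 0.0077191 mol
mol N = 2 × 0.03604 g N₂ ÷ 28.014 g/mol = 0.0025730 mol
mass O = 0.2086 − (0.12361 + 0.0077809 + 0.036040) = 0.041173 g → mol O = 0.041173 ÷ 15.999 = 0.0025735 mol
Divide by the smallest (0.0025730 mol): C 4.000, H 3.000, N 1.000, O 1.000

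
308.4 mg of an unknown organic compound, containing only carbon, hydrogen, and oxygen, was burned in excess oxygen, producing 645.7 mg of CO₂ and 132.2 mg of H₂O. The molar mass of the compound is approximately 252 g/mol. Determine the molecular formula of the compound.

C12H12O6

mol C = 0.6457 g CO₂ ÷ 44.009 g/mol = 0.014672 mol
mol H = 2 × 0.1322 g H₂O ÷ 18.015 g/mol = 0.014677 mol
mass O = 0.3084 − (0.17623 + 0.014794) = 0.11738 g → mol O = 0.11738 ÷ 15.999 = 0.0073367 mol
Divide by the smallest (0.0073367 mol): C 2.000, H 2.000, O 1.000
Empirical formula: C2H2O
Empirical-formula mass = 42.04 g/mol; 252 ÷ 42.04 ≈ 6, so the molecular formula is C12H12O6.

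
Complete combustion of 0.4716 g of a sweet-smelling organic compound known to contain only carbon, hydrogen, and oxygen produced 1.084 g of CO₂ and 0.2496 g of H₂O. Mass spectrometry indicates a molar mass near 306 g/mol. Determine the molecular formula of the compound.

C16H18O6

mol C = 1.084 g CO₂ ÷ 44.009 g/mol = 0.024631 mol
mol H = 2 × 0.2496 g H₂O ÷ 18.015 g/mol = 0.027710 mol
mass O = 0.4716 − (0.29585 + 0.027932) = 0.14782 g → mol O = 0.14782 ÷ 15.999 = 0.0092394 mol
Divide by the smallest (0.0092394 mol): C 2.666, H 2.999, O 1.000
Multiplying each by 3 gives whole numbers: C 8.00, H 9.00, O 3.00
Empirical formula: C8H9O3
Empirical-formula mass = 153.16 g/mol; 306 ÷ 153.16 ≈ 2, so the molecular formula is C16H18O6.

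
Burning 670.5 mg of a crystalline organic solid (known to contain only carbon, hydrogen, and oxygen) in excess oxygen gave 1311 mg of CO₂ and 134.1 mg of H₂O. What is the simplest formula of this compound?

C8H4O5

mol C = 1.311 g CO₂ ÷ 44.009 g/mol = 0.029789 mol
mol H = 2 × 0.1341 g H₂O ÷ 18.015 g/mol = 0.014888 mol
mass O = 0.6705 − (0.35780 + 0.015007) = 0.29769 g → mol O = 0.29769 ÷ 15.999 = 0.018607 mol
Divide by the smallest (0.014888 mol): C 2.001, H 1.000, O 1.250
Multiplying each by 4 gives whole numbers: C 8.00, H 4.00, O 5.00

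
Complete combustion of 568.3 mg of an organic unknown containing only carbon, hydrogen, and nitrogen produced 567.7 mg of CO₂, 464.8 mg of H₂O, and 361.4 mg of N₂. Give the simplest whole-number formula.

CH4N2

mol C = 0.5677 g CO₂ ÷ 44.009 g/mol = 0.012900 mol
mol H = 2 × 0.4648 g H₂O ÷ 18.015 g/mol = 0.051601 mol
mol N = 2 × 0.3614 g N₂ ÷ 28.014 g/mol = 0.025801 mol
Divide by the smallest (0.012900 mol): C 1.000, H 4.000, N 2.000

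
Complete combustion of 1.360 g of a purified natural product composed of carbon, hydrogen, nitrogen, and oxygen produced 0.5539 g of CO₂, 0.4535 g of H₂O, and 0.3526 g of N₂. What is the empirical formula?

CH4N2O4

mol C = 0.5539 g CO₂ ÷ 44.009 g/mol = 0.012586 mol
mol H = 2 × 0.4535 g H₂O ÷ 18.015 g/mol = 0.050347 mol
mol N = 2 × 0.3526 g N₂ ÷ 28.014 g/mol = 0.025173 mol
mass O = 1.360 − (0.15117 + 0.050750 + 0.35260) = 0.80548 g → mol O = 0.80548 ÷ 15.999 = 0.050346 mol
Divide by the smallest (0.012586 mol): C 1.000, H 4.000, N 2.000, O 4.000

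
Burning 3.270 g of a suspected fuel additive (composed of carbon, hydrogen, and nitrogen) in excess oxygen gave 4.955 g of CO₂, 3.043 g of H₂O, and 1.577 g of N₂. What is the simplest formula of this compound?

CH3N

mol C = 4.955 g CO₂ ÷ 44.009 g/mol = 0.11259 mol
mol H = 2 × 3.043 g H₂O ÷ 18.015 g/mol = 0.33783 mol
mol N = 2 × 1.577 g N₂ ÷ 28.014 g/mol = 0.11259 mol
Divide by the smallest (0.11259 mol): C 1.000, H 3.001, N 1.000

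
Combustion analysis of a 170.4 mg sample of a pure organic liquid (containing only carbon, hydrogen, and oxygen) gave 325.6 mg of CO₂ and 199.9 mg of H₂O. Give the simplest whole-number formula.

mol C = 0.3256 g CO₂ ÷ 44.009 g/mol = 0.0073985 mol
mol H = 2 × 0.1999 g H₂O ÷ 18.015 g/mol = 0.022193 mol
mass O = 0.1704 − (0.088863 + 0.022370) = 0.059167 g → mol O = 0.059167 ÷ 15.999 = 0.0036981 mol
Divide by the smallest (0.0036981 mol): C 2.001, H 6.001, O 1.000

C2H6O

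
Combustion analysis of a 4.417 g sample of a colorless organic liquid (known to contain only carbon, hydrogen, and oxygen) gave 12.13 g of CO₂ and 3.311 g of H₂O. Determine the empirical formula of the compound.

C6H8O

mol C = 12.13 g CO₂ ÷ 44.009 g/mol = 0.27563 mol
mol H = 2 × 3.311 g H₂O ÷ 18.015 g/mol = 0.36758 mol
mass O = 4.417 − (3.3105 + 0.37052) = 0.73594 g → mol O = 0.73594 ÷ 15.999 = 0.045999 mol
Divide by the smallest (0.045999 mol): C 5.992, H 7.991, O 1.000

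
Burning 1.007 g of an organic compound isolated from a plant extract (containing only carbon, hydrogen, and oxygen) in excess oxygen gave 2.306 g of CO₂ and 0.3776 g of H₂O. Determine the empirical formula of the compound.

mol C = 2.306 g CO₂ ÷ 44.009 g/mol = 0.052398 mol
mol H = 2 × 0.3776 g H₂O ÷ 18.015 g/mol = 0.041921 mol
mass O = 1.007 − (0.62936 + 0.042256) = 0.33539 g → mol O = 0.33539 ÷ 15.999 = 0.020963 mol
Divide by the smallest (0.020963 mol): C 2.500, H 2.000, O 1.000
Multiplying each by 2 gives whole numbers: C 5.00, H 4.00, O 2.00

C5H4O2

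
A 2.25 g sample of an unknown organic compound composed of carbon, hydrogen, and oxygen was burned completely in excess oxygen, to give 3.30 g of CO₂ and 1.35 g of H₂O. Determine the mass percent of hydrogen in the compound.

mol C = 3.30 g CO₂ ÷ 44.009 g/mol = 0.07498 mol
mol H = 2 × 1.35 g H₂O ÷ 18.015 g/mol = 0.1499 mol
mass O = 2.25 − (0.9006 + 0.1511) = 1.198 g → mol O = 1.198 ÷ 15.999 = 0.07490 mol
mass % H = 0.1511 g ÷ 2.25 g × 100%

6.7%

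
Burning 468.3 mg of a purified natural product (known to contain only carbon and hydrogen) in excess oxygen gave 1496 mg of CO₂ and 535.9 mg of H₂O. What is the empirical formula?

C4H7

mol C = 1.496 g CO₂ ÷ 44.009 g/mol = 0.033993 mol
mol H = 2 × 0.5359 g H₂O ÷ 18.015 g/mol = 0.059495 mol
Divide by the smallest (0.033993 mol): C 1.000, H 1.750
Multiplying each by 4 gives whole numbers: C 4.00, H 7.00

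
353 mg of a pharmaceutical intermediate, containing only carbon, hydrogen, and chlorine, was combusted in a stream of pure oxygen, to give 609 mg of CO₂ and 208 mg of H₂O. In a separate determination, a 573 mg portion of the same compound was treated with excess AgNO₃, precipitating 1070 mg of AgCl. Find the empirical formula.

mol C = 0.609 g CO₂ ÷ 44.009 g/mol = 0.01384 mol
mol H = 2 × 0.208 g H₂O ÷ 18.015 g/mol = 0.02309 mol
From the AgCl data: mol Cl per gram of compound = (1.07 ÷ 143.318) ÷ 0.573 = 0.01303 mol/g, so in the 0.353 g combustion sample mol Cl = 0.004599 mol
Divide by the smallest (0.004599 mol): C 3.009, H 5.021, Cl 1.000

C3H5Cl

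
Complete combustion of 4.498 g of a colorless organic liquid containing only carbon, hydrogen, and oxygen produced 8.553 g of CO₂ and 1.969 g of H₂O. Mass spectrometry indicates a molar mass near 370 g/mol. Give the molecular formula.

C16H18O10

mol C = 8.553 g CO₂ ÷ 44.009 g/mol = 0.19435 mol
mol H = 2 × 1.969 g H₂O ÷ 18.015 g/mol = 0.21860 mol
mass O = 4.498 − (2.3343 + 0.22034) = 1.9434 g → mol O = 1.9434 ÷ 15.999 = 0.12147 mol
Divide by the smallest (0.12147 mol): C 1.600, H 1.800, O 1.000
Multiplying each by 5 gives whole numbers: C 8.00, H 9.00, O 5.00
Empirical formula: C8H9O5
Empirical-formula mass = 185.16 g/mol; 370 ÷ 185.16 ≈ 2, so the molecular formula is C16H18O10.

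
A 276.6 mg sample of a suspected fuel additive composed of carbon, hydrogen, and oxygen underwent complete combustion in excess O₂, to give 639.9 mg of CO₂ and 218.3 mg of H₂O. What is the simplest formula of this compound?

C3H5O

mol C = 0.6399 g CO₂ ÷ 44.009 g/mol = 0.014540 mol
mol H = 2 × 0.2183 g H₂O ÷ 18.015 g/mol = 0.024235 mol
mass O = 0.2766 − (0.17464 + 0.024429) = 0.077528 g → mol O = 0.077528 ÷ 15.999 = 0.0048458 mol
Divide by the smallest (0.0048458 mol): C 3.001, H 5.001, O 1.000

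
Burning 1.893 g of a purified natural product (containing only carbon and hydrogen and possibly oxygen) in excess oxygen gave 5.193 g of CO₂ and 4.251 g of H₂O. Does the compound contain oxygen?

no

mol C = 5.193 g CO₂ ÷ 44.009 g/mol = 0.11800 mol
mol H = 2 × 4.251 g H₂O ÷ 18.015 g/mol = 0.47194 mol
C and H together account for 1.8930 g — essentially the entire 1.893 g sample — so the compound contains no oxygen.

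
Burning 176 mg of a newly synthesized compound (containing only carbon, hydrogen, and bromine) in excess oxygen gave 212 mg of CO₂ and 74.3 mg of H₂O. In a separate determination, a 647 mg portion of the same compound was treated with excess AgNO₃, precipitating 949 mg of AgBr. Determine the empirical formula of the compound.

C7H12Br2

mol C = 0.212 g CO₂ ÷ 44.009 g/mol = 0.004817 mol
mol H = 2 × 0.0743 g H₂O ÷ 18.015 g/mol = 0.008249 mol
From the AgBr data: mol Br per gram of compound = (0.949 ÷ 187.772) ÷ 0.647 = 0.007811 mol/g, so in the 0.176 g combustion sample mol Br = 0.001375 mol
Divide by the smallest (0.001375 mol): C 3.504, H 6.000, Br 1.000
Multiplying each by 2 gives whole numbers: C 7.01, H 12.00, Br 2.00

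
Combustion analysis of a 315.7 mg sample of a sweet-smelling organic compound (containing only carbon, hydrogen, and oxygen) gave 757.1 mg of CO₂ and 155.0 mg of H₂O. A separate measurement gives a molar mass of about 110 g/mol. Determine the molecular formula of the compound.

C6H6O2

mol C = 0.7571 g CO₂ ÷ 44.009 g/mol = 0.017203 mol
mol H = 2 × 0.1550 g H₂O ÷ 18.015 g/mol = 0.017208 mol
mass O = 0.3157 − (0.20663 + 0.017346) = 0.091726 g → mol O = 0.091726 ÷ 15.999 = 0.0057332 mol
Divide by the smallest (0.0057332 mol): C 3.001, H 3.001, O 1.000
Empirical formula: C3H3O
Empirical-formula mass = 55.06 g/mol; 110 ÷ 55.06 ≈ 2, so the molecular formula is C6H6O2.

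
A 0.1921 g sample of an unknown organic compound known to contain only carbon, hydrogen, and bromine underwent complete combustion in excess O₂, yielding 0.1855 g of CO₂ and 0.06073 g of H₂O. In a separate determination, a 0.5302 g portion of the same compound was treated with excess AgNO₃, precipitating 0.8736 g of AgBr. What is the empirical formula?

mol C = 0.1855 g CO₂ ÷ 44.009 g/mol = 0.0042150 mol
mol H = 2 × 0.06073 g H₂O ÷ 18.015 g/mol = 0.0067422 mol
From the AgBr data: mol Br per gram of compound = (0.8736 ÷ 187.772) ÷ 0.5302 = 0.0087749 mol/g, so in the 0.1921 g combustion sample mol Br = 0.0016857 mol
Divide by the smallest (0.0016857 mol): C 2.501, H 4.000, Br 1.000
Multiplying each by 2 gives whole numbers: C 5.00, H 8.00, Br 2.00

C5H8Br2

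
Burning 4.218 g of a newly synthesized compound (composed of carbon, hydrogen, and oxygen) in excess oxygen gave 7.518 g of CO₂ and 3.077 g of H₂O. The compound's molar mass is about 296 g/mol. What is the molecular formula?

mol C = 7.518 g CO₂ ÷ 44.009 g/mol = 0.17083 mol
mol H = 2 × 3.077 g H₂O ÷ 18.015 g/mol = 0.34160 mol
mass O = 4.218 − (2.0518 + 0.34434) = 1.8218 g → mol O = 1.8218 ÷ 15.999 = 0.11387 mol
Divide by the smallest (0.11387 mol): C 1.500, H 3.000, O 1.000
Multiplying each by 2 gives whole numbers: C 3.00, H 6.00, O 2.00
Empirical formula: C3H6O2
Empirical-formula mass = 74.08 g/mol; 296 ÷ 74.08 ≈ 4, so the molecular formula is C12H24O8.

C12H24O8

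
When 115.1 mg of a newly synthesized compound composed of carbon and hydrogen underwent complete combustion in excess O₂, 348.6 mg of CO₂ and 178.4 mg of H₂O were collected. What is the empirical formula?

C2H5

mol C = 0.3486 g CO₂ ÷ 44.009 g/mol = 0.0079211 mol
mol H = 2 × 0.1784 g H₂O ÷ 18.015 g/mol = 0.019806 mol
Divide by the smallest (0.0079211 mol): C 1.000, H 2.500
Multiplying each by 2 gives whole numbers: C 2.00, H 5.00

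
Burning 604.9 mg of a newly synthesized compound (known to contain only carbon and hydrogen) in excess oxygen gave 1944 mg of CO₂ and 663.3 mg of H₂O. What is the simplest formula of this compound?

C3H5

mol C = 1.944 g CO₂ ÷ 44.009 g/mol = 0.044173 mol
mol H = 2 × 0.6633 g H₂O ÷ 18.015 g/mol = 0.073639 mol
Divide by the smallest (0.044173 mol): C 1.000, H 1.667
Multiplying each by 3 gives whole numbers: C 3.00, H 5.00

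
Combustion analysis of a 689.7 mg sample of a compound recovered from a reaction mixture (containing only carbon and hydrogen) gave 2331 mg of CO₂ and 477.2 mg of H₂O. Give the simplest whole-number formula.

CH

mol C = 2.331 g CO₂ ÷ 44.009 g/mol = 0.052966 mol
mol H = 2 × 0.4772 g H₂O ÷ 18.015 g/mol = 0.052978 mol
Divide by the smallest (0.052966 mol): C 1.000, H 1.000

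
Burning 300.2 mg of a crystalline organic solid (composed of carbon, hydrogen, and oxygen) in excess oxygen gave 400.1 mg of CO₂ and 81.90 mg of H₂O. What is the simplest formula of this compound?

mol C = 0.4001 g CO₂ ÷ 44.009 g/mol = 0.0090913 mol
mol H = 2 × 0.08190 g H₂O ÷ 18.015 g/mol = 0.0090924 mol
mass O = 0.3002 − (0.10920 + 0.0091652) = 0.18184 g → mol O = 0.18184 ÷ 15.999 = 0.011366 mol
Divide by the smallest (0.0090913 mol): C 1.000, H 1.000, O 1.250
Multiplying each by 4 gives whole numbers: C 4.00, H 4.00, O 5.00

C4H4O5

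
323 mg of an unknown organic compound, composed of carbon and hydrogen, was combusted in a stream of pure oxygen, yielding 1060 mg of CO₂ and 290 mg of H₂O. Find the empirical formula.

mol C = 1.06 g CO₂ ÷ 44.009 g/mol = 0.02409 mol
mol H = 2 × 0.290 g H₂O ÷ 18.015 g/mol = 0.03220 mol
Divide by the smallest (0.02409 mol): C 1.000, H 1.337
Multiplying each by 3 gives whole numbers: C 3.00, H 4.01

C3H4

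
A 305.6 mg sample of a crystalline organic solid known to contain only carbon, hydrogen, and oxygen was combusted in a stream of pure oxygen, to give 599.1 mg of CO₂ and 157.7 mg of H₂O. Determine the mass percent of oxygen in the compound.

40.72%

mol C = 0.5991 g CO₂ ÷ 44.009 g/mol = 0.013613 mol
mol H = 2 × 0.1577 g H₂O ÷ 18.015 g/mol = 0.017508 mol
mass O = 0.3056 − (0.16351 + 0.017648) = 0.12445 g → mol O = 0.12445 ÷ 15.999 = 0.0077783 mol
mass % O = 0.12445 g ÷ 0.3056 g × 100%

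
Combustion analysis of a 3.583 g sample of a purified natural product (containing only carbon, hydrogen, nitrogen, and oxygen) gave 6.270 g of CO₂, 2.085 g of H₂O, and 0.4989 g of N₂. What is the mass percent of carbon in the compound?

mol C = 6.270 g CO₂ ÷ 44.009 g/mol = 0.14247 mol
mol H = 2 × 2.085 g H₂O ÷ 18.015 g/mol = 0.23147 mol
mol N = 2 × 0.4989 g N₂ ÷ 28.014 g/mol = 0.035618 mol
mass O = 3.583 − (1.7112 + 0.23333 + 0.49890) = 1.1396 g → mol O = 1.1396 ÷ 15.999 = 0.071227 mol
mass % C = 1.7112 g ÷ 3.583 g × 100%

47.76%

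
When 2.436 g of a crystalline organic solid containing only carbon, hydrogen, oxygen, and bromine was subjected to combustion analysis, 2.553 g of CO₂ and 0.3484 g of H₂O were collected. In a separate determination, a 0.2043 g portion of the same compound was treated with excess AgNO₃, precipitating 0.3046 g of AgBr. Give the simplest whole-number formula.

C6H4Br2O

mol C = 2.553 g CO₂ ÷ 44.009 g/mol = 0.058011 mol
mol H = 2 × 0.3484 g H₂O ÷ 18.015 g/mol = 0.038679 mol
From the AgBr data: mol Br per gram of compound = (0.3046 ÷ 187.772) ÷ 0.2043 = 0.0079402 mol/g, so in the 2.436 g combustion sample mol Br = 0.019342 mol
mass O = 2.436 − (0.69677 + 0.038988 + 1.5455) = 0.15472 g → mol O = 0.15472 ÷ 15.999 = 0.0096704 mol
Divide by the smallest (0.0096704 mol): C 5.999, H 4.000, Br 2.000, O 1.000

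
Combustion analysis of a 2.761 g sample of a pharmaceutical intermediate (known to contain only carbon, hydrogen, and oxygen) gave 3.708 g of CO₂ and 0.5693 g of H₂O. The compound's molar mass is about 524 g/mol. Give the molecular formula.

C16H12O20

mol C = 3.708 g CO₂ ÷ 44.009 g/mol = 0.084255 mol
mol H = 2 × 0.5693 g H₂O ÷ 18.015 g/mol = 0.063203 mol
mass O = 2.761 − (1.0120 + 0.063709) = 1.6853 g → mol O = 1.6853 ÷ 15.999 = 0.10534 mol
Divide by the smallest (0.063203 mol): C 1.333, H 1.000, O 1.667
Multiplying each by 3 gives whole numbers: C 4.00, H 3.00, O 5.00
Empirical formula: C4H3O5
Empirical-formula mass = 131.06 g/mol; 524 ÷ 131.06 ≈ 4, so the molecular formula is C16H12O20.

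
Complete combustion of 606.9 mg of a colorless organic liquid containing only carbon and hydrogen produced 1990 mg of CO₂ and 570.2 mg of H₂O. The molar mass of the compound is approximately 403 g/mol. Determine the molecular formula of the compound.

mol C = 1.990 g CO₂ ÷ 44.009 g/mol = 0.045218 mol
mol H = 2 × 0.5702 g H₂O ÷ 18.015 g/mol = 0.063303 mol
Divide by the smallest (0.045218 mol): C 1.000, H 1.400
Multiplying each by 5 gives whole numbers: C 5.00, H 7.00
Empirical formula: C5H7
Empirical-formula mass = 67.11 g/mol; 403 ÷ 67.11 ≈ 6, so the molecular formula is C30H42.

C30H42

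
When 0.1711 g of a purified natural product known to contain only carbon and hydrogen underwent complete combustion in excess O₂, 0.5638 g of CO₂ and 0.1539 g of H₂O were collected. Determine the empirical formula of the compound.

mol C = 0.5638 g CO₂ ÷ 44.009 g/mol = 0.012811 mol
mol H = 2 × 0.1539 g H₂O ÷ 18.015 g/mol = 0.017086 mol
Divide by the smallest (0.012811 mol): C 1.000, H 1.334
Multiplying each by 3 gives whole numbers: C 3.00, H 4.00

C3H4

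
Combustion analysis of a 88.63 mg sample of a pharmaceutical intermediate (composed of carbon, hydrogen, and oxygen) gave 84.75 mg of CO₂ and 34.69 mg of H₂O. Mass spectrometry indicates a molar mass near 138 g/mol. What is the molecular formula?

mol C = 0.08475 g CO₂ ÷ 44.009 g/mol = 0.0019257 mol
mol H = 2 × 0.03469 g H₂O ÷ 18.015 g/mol = 0.0038512 mol
mass O = 0.08863 − (0.023130 + 0.0038820) = 0.061618 g → mol O = 0.061618 ÷ 15.999 = 0.0038514 mol
Divide by the smallest (0.0019257 mol): C 1.000, H 2.000, O 2.000
Empirical formula: CH2O2
Empirical-formula mass = 46.02 g/mol; 138 ÷ 46.02 ≈ 3, so the molecular formula is C3H6O6.

C3H6O6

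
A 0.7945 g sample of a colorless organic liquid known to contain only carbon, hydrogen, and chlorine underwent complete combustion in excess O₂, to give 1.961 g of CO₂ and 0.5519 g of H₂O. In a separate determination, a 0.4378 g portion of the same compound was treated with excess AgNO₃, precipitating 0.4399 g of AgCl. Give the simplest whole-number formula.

C8H11Cl

mol C = 1.961 g CO₂ ÷ 44.009 g/mol = 0.044559 mol
mol H = 2 × 0.5519 g H₂O ÷ 18.015 g/mol = 0.061271 mol
From the AgCl data: mol Cl per gram of compound = (0.4399 ÷ 143.318) ÷ 0.4378 = 0.0070110 mol/g, so in the 0.7945 g combustion sample mol Cl = 0.0055702 mol
Divide by the smallest (0.0055702 mol): C 8.000, H 11.000, Cl 1.000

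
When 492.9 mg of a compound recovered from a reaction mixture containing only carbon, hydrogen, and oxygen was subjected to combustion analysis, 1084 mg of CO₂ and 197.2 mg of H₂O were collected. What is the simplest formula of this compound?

mol C = 1.084 g CO₂ ÷ 44.009 g/mol = 0.024631 mol
mol H = 2 × 0.1972 g H₂O ÷ 18.015 g/mol = 0.021893 mol
mass O = 0.4929 − (0.29585 + 0.022068) = 0.17499 g → mol O = 0.17499 ÷ 15.999 = 0.010937 mol
Divide by the smallest (0.010937 mol): C 2.252, H 2.002, O 1.000
Multiplying each by 4 gives whole numbers: C 9.01, H 8.01, O 4.00

C9H8O4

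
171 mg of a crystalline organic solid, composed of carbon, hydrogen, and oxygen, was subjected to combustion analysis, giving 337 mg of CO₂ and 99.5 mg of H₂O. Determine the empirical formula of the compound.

C9H13O5

mol C = 0.337 g CO₂ ÷ 44.009 g/mol = 0.007658 mol
mol H = 2 × 0.0995 g H₂O ÷ 18.015 g/mol = 0.01105 mol
mass O = 0.171 − (0.09197 + 0.01113) = 0.06789 g → mol O = 0.06789 ÷ 15.999 = 0.004243 mol
Divide by the smallest (0.004243 mol): C 1.805, H 2.603, O 1.000
Multiplying each by 5 gives whole numbers: C 9.02, H 13.02, O 5.00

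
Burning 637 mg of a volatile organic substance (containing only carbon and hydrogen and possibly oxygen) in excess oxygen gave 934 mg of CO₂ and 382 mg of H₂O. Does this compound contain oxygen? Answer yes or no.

mol C = 0.934 g CO₂ ÷ 44.009 g/mol = 0.02122 mol
mol H = 2 × 0.382 g H₂O ÷ 18.015 g/mol = 0.04241 mol
C and H account for only 0.2977 g of the 0.637 g sample; the remaining 0.3393 g must be oxygen.

yes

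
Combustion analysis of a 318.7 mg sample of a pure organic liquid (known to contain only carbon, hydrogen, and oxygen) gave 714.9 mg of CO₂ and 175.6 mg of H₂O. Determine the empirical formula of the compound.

mol C = 0.7149 g CO₂ ÷ 44.009 g/mol = 0.016244 mol
mol H = 2 × 0.1756 g H₂O ÷ 18.015 g/mol = 0.019495 mol
mass O = 0.3187 − (0.19511 + 0.019651) = 0.10394 g → mol O = 0.10394 ÷ 15.999 = 0.0064965 mol
Divide by the smallest (0.0064965 mol): C 2.500, H 3.001, O 1.000
Multiplying each by 2 gives whole numbers: C 5.00, H 6.00, O 2.00

C5H6O2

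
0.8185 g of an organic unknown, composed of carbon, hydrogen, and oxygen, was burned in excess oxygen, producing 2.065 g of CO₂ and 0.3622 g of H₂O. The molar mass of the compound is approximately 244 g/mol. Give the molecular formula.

mol C = 2.065 g CO₂ ÷ 44.009 g/mol = 0.046922 mol
mol H = 2 × 0.3622 g H₂O ÷ 18.015 g/mol = 0.040211 mol
mass O = 0.8185 − (0.56358 + 0.040533) = 0.21438 g → mol O = 0.21438 ÷ 15.999 = 0.013400 mol
Divide by the smallest (0.013400 mol): C 3.502, H 3.001, O 1.000
Multiplying each by 2 gives whole numbers: C 7.00, H 6.00, O 2.00
Empirical formula: C7H6O2
Empirical-formula mass = 122.12 g/mol; 244 ÷ 122.12 ≈ 2, so the molecular formula is C14H12O4.

C14H12O4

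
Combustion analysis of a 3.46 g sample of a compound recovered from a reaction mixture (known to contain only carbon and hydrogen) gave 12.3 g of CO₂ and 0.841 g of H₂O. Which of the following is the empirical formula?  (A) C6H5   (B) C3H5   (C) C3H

(C) C3H

mol C = 12.3 g CO₂ ÷ 44.009 g/mol = 0.2795 mol
mol H = 2 × 0.841 g H₂O ÷ 18.015 g/mol = 0.09337 mol
Divide by the smallest (0.09337 mol): C 2.993, H 1.000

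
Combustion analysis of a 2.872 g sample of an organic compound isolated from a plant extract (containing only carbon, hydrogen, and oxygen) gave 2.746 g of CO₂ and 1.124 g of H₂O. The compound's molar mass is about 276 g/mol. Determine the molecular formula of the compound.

C6H12O12

mol C = 2.746 g CO₂ ÷ 44.009 g/mol = 0.062396 mol
mol H = 2 × 1.124 g H₂O ÷ 18.015 g/mol = 0.12478 mol
mass O = 2.872 − (0.74944 + 0.12578) = 1.9968 g → mol O = 1.9968 ÷ 15.999 = 0.12481 mol
Divide by the smallest (0.062396 mol): C 1.000, H 2.000, O 2.000
Empirical formula: CH2O2
Empirical-formula mass = 46.02 g/mol; 276 ÷ 46.02 ≈ 6, so the molecular formula is C6H12O12.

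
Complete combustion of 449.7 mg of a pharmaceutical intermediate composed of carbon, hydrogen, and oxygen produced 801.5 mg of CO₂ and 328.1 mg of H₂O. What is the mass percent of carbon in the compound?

48.64%

mol C = 0.8015 g CO₂ ÷ 44.009 g/mol = 0.018212 mol
mol H = 2 × 0.3281 g H₂O ÷ 18.015 g/mol = 0.036425 mol
mass O = 0.4497 − (0.21875 + 0.036717) = 0.19424 g → mol O = 0.19424 ÷ 15.999 = 0.012141 mol
mass % C = 0.21875 g ÷ 0.4497 g × 100%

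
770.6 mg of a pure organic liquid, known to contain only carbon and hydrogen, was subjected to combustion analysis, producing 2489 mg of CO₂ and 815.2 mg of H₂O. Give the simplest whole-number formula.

mol C = 2.489 g CO₂ ÷ 44.009 g/mol = 0.056557 mol
mol H = 2 × 0.8152 g H₂O ÷ 18.015 g/mol = 0.090502 mol
Divide by the smallest (0.056557 mol): C 1.000, H 1.600
Multiplying each by 5 gives whole numbers: C 5.00, H 8.00

C5H8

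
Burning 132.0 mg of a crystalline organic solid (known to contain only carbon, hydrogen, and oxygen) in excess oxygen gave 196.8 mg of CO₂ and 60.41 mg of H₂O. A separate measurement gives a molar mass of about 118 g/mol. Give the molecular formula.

C4H6O4

mol C = 0.1968 g CO₂ ÷ 44.009 g/mol = 0.0044718 mol
mol H = 2 × 0.06041 g H₂O ÷ 18.015 g/mol = 0.0067066 mol
mass O = 0.1320 − (0.053711 + 0.0067603) = 0.071529 g → mol O = 0.071529 ÷ 15.999 = 0.0044708 mol
Divide by the smallest (0.0044708 mol): C 1.000, H 1.500, O 1.000
Multiplying each by 2 gives whole numbers: C 2.00, H 3.00, O 2.00
Empirical formula: C2H3O2
Empirical-formula mass = 59.04 g/mol; 118 ÷ 59.04 ≈ 2, so the molecular formula is C4H6O4.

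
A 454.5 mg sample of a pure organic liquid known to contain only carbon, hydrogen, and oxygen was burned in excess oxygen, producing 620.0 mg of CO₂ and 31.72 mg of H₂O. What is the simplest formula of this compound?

mol C = 0.6200 g CO₂ ÷ 44.009 g/mol = 0.014088 mol
mol H = 2 × 0.03172 g H₂O ÷ 18.015 g/mol = 0.0035215 mol
mass O = 0.4545 − (0.16921 + 0.0035497) = 0.28174 g → mol O = 0.28174 ÷ 15.999 = 0.017610 mol
Divide by the smallest (0.0035215 mol): C 4.001, H 1.000, O 5.001

C4HO5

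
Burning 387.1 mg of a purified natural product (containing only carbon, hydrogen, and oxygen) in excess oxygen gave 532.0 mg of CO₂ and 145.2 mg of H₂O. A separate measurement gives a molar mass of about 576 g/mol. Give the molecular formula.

C18H24O21

mol C = 0.5320 g CO₂ ÷ 44.009 g/mol = 0.012088 mol
mol H = 2 × 0.1452 g H₂O ÷ 18.015 g/mol = 0.016120 mol
mass O = 0.3871 − (0.14519 + 0.016249) = 0.22566 g → mol O = 0.22566 ÷ 15.999 = 0.014104 mol
Divide by the smallest (0.012088 mol): C 1.000, H 1.333, O 1.167
Multiplying each by 6 gives whole numbers: C 6.00, H 8.00, O 7.00
Empirical formula: C6H8O7
Empirical-formula mass = 192.12 g/mol; 576 ÷ 192.12 ≈ 3, so the molecular formula is C18H24O21.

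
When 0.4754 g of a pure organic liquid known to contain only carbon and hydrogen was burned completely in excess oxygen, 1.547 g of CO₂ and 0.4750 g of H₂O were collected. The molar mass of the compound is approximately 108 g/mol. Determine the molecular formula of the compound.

mol C = 1.547 g CO₂ ÷ 44.009 g/mol = 0.035152 mol
mol H = 2 × 0.4750 g H₂O ÷ 18.015 g/mol = 0.052734 mol
Divide by the smallest (0.035152 mol): C 1.000, H 1.500
Multiplying each by 2 gives whole numbers: C 2.00, H 3.00
Empirical formula: C2H3
Empirical-formula mass = 27.05 g/mol; 108 ÷ 27.05 ≈ 4, so the molecular formula is C8H12.

C8H12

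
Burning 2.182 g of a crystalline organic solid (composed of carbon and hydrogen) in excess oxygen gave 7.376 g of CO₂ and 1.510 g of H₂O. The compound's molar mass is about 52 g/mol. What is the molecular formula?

mol C = 7.376 g CO₂ ÷ 44.009 g/mol = 0.16760 mol
mol H = 2 × 1.510 g H₂O ÷ 18.015 g/mol = 0.16764 mol
Divide by the smallest (0.16760 mol): C 1.000, H 1.000
Empirical formula: CH
Empirical-formula mass = 13.02 g/mol; 52 ÷ 13.02 ≈ 4, so the molecular formula is C4H4.

C4H4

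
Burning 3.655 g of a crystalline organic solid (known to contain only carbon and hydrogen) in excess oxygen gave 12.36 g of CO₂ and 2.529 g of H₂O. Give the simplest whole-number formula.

mol C = 12.36 g CO₂ ÷ 44.009 g/mol = 0.28085 mol
mol H = 2 × 2.529 g H₂O ÷ 18.015 g/mol = 0.28077 mol
Divide by the smallest (0.28077 mol): C 1.000, H 1.000

CH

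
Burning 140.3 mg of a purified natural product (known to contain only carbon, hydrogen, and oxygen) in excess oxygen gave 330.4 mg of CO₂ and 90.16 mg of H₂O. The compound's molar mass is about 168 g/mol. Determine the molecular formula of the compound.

C9H12O3

mol C = 0.3304 g CO₂ ÷ 44.009 g/mol = 0.0075076 mol
mol H = 2 × 0.09016 g H₂O ÷ 18.015 g/mol = 0.010009 mol
mass O = 0.1403 − (0.090173 + 0.010090) = 0.040037 g → mol O = 0.040037 ÷ 15.999 = 0.0025025 mol
Divide by the smallest (0.0025025 mol): C 3.000, H 4.000, O 1.000
Empirical formula: C3H4O
Empirical-formula mass = 56.06 g/mol; 168 ÷ 56.06 ≈ 3, so the molecular formula is C9H12O3.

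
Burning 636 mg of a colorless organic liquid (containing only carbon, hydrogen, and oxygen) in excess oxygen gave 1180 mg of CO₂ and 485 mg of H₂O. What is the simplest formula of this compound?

C5H10O3

mol C = 1.18 g CO₂ ÷ 44.009 g/mol = 0.02681 mol
mol H = 2 × 0.485 g H₂O ÷ 18.015 g/mol = 0.05384 mol
mass O = 0.636 − (0.3220 + 0.05427) = 0.2597 g → mol O = 0.2597 ÷ 15.999 = 0.01623 mol
Divide by the smallest (0.01623 mol): C 1.652, H 3.317, O 1.000
Multiplying each by 3 gives whole numbers: C 4.96, H 9.95, O 3.00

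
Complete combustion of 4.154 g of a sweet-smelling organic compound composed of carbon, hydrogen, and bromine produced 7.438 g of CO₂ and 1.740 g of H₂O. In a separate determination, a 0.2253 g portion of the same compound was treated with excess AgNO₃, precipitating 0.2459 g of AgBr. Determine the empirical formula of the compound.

C7H8Br

mol C = 7.438 g CO₂ ÷ 44.009 g/mol = 0.16901 mol
mol H = 2 × 1.740 g H₂O ÷ 18.015 g/mol = 0.19317 mol
From the AgBr data: mol Br per gram of compound = (0.2459 ÷ 187.772) ÷ 0.2253 = 0.0058125 mol/g, so in the 4.154 g combustion sample mol Br = 0.024145 mol
Divide by the smallest (0.024145 mol): C 7.000, H 8.000, Br 1.000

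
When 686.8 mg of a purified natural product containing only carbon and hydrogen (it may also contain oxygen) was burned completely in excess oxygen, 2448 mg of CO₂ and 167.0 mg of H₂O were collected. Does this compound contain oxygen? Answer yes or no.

no

mol C = 2.448 g CO₂ ÷ 44.009 g/mol = 0.055625 mol
mol H = 2 × 0.1670 g H₂O ÷ 18.015 g/mol = 0.018540 mol
C and H together account for 0.68680 g — essentially the entire 0.6868 g sample — so the compound contains no oxygen.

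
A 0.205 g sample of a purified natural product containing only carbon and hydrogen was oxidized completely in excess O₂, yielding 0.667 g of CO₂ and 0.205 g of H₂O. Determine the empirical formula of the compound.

mol C = 0.667 g CO₂ ÷ 44.009 g/mol = 0.01516 mol
mol H = 2 × 0.205 g H₂O ÷ 18.015 g/mol = 0.02276 mol
Divide by the smallest (0.01516 mol): C 1.000, H 1.502
Multiplying each by 2 gives whole numbers: C 2.00, H 3.00

C2H3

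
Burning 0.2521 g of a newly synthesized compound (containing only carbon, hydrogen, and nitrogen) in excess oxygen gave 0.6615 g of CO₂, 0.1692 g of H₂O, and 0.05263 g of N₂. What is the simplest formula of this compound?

mol C = 0.6615 g CO₂ ÷ 44.009 g/mol = 0.015031 mol
mol H = 2 × 0.1692 g H₂O ÷ 18.015 g/mol = 0.018784 mol
mol N = 2 × 0.05263 g N₂ ÷ 28.014 g/mol = 0.0037574 mol
Divide by the smallest (0.0037574 mol): C 4.000, H 4.999, N 1.000

C4H5N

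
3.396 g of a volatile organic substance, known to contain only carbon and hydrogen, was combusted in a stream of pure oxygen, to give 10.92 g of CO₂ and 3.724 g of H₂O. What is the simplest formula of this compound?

C3H5

mol C = 10.92 g CO₂ ÷ 44.009 g/mol = 0.24813 mol
mol H = 2 × 3.724 g H₂O ÷ 18.015 g/mol = 0.41343 mol
Divide by the smallest (0.24813 mol): C 1.000, H 1.666
Multiplying each by 3 gives whole numbers: C 3.00, H 5.00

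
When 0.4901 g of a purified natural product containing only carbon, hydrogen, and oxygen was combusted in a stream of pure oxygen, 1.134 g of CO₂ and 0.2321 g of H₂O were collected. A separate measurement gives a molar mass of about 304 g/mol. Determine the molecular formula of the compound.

C16H16O6

mol C = 1.134 g CO₂ ÷ 44.009 g/mol = 0.025767 mol
mol H = 2 × 0.2321 g H₂O ÷ 18.015 g/mol = 0.025767 mol
mass O = 0.4901 − (0.30949 + 0.025974) = 0.15463 g → mol O = 0.15463 ÷ 15.999 = 0.0096652 mol
Divide by the smallest (0.0096652 mol): C 2.666, H 2.666, O 1.000
Multiplying each by 3 gives whole numbers: C 8.00, H 8.00, O 3.00
Empirical formula: C8H8O3
Empirical-formula mass = 152.15 g/mol; 304 ÷ 152.15 ≈ 2, so the molecular formula is C16H16O6.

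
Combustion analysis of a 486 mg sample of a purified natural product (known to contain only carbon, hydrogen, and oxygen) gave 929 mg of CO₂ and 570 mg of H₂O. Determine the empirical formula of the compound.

mol C = 0.929 g CO₂ ÷ 44.009 g/mol = 0.02111 mol
mol H = 2 × 0.570 g H₂O ÷ 18.015 g/mol = 0.06328 mol
mass O = 0.486 − (0.2535 + 0.06379) = 0.1687 g → mol O = 0.1687 ÷ 15.999 = 0.01054 mol
Divide by the smallest (0.01054 mol): C 2.002, H 6.002, O 1.000

C2H6O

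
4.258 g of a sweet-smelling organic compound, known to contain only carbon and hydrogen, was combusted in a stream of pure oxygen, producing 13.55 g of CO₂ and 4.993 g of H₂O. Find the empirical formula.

mol C = 13.55 g CO₂ ÷ 44.009 g/mol = 0.30789 mol
mol H = 2 × 4.993 g H₂O ÷ 18.015 g/mol = 0.55432 mol
Divide by the smallest (0.30789 mol): C 1.000, H 1.800
Multiplying each by 5 gives whole numbers: C 5.00, H 9.00

C5H9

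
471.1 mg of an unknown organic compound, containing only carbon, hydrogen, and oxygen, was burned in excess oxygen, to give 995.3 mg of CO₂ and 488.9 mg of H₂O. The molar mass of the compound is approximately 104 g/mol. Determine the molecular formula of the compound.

mol C = 0.9953 g CO₂ ÷ 44.009 g/mol = 0.022616 mol
mol H = 2 × 0.4889 g H₂O ÷ 18.015 g/mol = 0.054277 mol
mass O = 0.4711 − (0.27164 + 0.054711) = 0.14475 g → mol O = 0.14475 ÷ 15.999 = 0.0090474 mol
Divide by the smallest (0.0090474 mol): C 2.500, H 5.999, O 1.000
Multiplying each by 2 gives whole numbers: C 5.00, H 12.00, O 2.00
Empirical formula: C5H12O2
Empirical-formula mass = 104.15 g/mol; 104 ÷ 104.15 ≈ 1, so the molecular formula is C5H12O2.

C5H12O2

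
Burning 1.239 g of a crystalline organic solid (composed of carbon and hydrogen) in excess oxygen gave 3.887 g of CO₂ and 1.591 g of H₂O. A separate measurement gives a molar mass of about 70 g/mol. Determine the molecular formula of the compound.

C5H10

mol C = 3.887 g CO₂ ÷ 44.009 g/mol = 0.088323 mol
mol H = 2 × 1.591 g H₂O ÷ 18.015 g/mol = 0.17663 mol
Divide by the smallest (0.088323 mol): C 1.000, H 2.000
Empirical formula: CH2
Empirical-formula mass = 14.03 g/mol; 70 ÷ 14.03 ≈ 5, so the molecular formula is C5H10.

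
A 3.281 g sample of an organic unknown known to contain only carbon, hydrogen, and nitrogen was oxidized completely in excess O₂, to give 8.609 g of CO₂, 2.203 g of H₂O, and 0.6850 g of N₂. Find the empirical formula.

C4H5N

mol C = 8.609 g CO₂ ÷ 44.009 g/mol = 0.19562 mol
mol H = 2 × 2.203 g H₂O ÷ 18.015 g/mol = 0.24457 mol
mol N = 2 × 0.6850 g N₂ ÷ 28.014 g/mol = 0.048904 mol
Divide by the smallest (0.048904 mol): C 4.000, H 5.001, N 1.000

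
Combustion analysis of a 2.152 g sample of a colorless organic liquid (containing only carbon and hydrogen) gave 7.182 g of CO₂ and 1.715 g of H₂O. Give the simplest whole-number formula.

mol C = 7.182 g CO₂ ÷ 44.009 g/mol = 0.16319 mol
mol H = 2 × 1.715 g H₂O ÷ 18.015 g/mol = 0.19040 mol
Divide by the smallest (0.16319 mol): C 1.000, H 1.167
Multiplying each by 6 gives whole numbers: C 6.00, H 7.00

C6H7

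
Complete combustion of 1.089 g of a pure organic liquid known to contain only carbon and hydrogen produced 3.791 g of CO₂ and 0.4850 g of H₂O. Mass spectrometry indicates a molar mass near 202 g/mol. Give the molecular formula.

mol C = 3.791 g CO₂ ÷ 44.009 g/mol = 0.086141 mol
mol H = 2 × 0.4850 g H₂O ÷ 18.015 g/mol = 0.053844 mol
Divide by the smallest (0.053844 mol): C 1.600, H 1.000
Multiplying each by 5 gives whole numbers: C 8.00, H 5.00
Empirical formula: C8H5
Empirical-formula mass = 101.13 g/mol; 202 ÷ 101.13 ≈ 2, so the molecular formula is C16H10.

C16H10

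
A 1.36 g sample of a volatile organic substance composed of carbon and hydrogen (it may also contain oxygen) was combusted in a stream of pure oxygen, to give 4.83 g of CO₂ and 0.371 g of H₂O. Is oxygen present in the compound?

mol C = 4.83 g CO₂ ÷ 44.009 g/mol = 0.1098 mol
mol H = 2 × 0.371 g H₂O ÷ 18.015 g/mol = 0.04119 mol
C and H together account for 1.360 g — essentially the entire 1.36 g sample — so the compound contains no oxygen.

no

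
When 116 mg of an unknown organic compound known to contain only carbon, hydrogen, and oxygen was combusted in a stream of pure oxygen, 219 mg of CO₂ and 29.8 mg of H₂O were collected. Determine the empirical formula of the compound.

C3H2O2

mol C = 0.219 g CO₂ ÷ 44.009 g/mol = 0.004976 mol
mol H = 2 × 0.0298 g H₂O ÷ 18.015 g/mol = 0.003308 mol
mass O = 0.116 − (0.05977 + 0.003335) = 0.05290 g → mol O = 0.05290 ÷ 15.999 = 0.003306 mol
Divide by the smallest (0.003306 mol): C 1.505, H 1.001, O 1.000
Multiplying each by 2 gives whole numbers: C 3.01, H 2.00, O 2.00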